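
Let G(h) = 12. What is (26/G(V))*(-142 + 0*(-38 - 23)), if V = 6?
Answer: -923/3 ≈ -307.67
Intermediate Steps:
(26/G(V))*(-142 + 0*(-38 - 23)) = (26/12)*(-142 + 0*(-38 - 23)) = (26*(1/12))*(-142 + 0*(-61)) = 13*(-142 + 0)/6 = (13/6)*(-142) = -923/3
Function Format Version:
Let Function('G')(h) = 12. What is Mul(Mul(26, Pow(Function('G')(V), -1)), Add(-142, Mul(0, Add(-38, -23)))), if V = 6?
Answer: Rational(-923, 3) ≈ -307.67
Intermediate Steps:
Mul(Mul(26, Pow(Function('G')(V), -1)), Add(-142, Mul(0, Add(-38, -23)))) = Mul(Mul(26, Pow(12, -1)), Add(-142, Mul(0, Add(-38, -23)))) = Mul(Mul(26, Rational(1, 12)), Add(-142, Mul(0, -61))) = Mul(Rational(13, 6), Add(-142, 0)) = Mul(Rational(13, 6), -142) = Rational(-923, 3)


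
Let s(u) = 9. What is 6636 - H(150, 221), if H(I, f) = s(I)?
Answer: 6627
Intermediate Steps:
H(I, f) = 9
6636 - H(150, 221) = 6636 - 1*9 = 6636 - 9 = 6627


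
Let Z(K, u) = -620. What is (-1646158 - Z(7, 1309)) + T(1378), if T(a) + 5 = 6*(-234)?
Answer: -1646947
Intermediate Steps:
T(a) = -1409 (T(a) = -5 + 6*(-234) = -5 - 1404 = -1409)
(-1646158 - Z(7, 1309)) + T(1378) = (-1646158 - 1*(-620)) - 1409 = (-1646158 + 620) - 1409 = -1645538 - 1409 = -1646947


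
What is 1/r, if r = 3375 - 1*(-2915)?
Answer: 1/6290 ≈ 0.00015898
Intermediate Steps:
r = 6290 (r = 3375 + 2915 = 6290)
1/r = 1/6290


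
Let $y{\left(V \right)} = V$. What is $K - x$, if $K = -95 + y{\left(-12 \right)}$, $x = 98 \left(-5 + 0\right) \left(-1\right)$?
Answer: $-597$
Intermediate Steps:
$x = 490$ ($x = 98 \left(\left(-5\right) \left(-1\right)\right) = 98 \cdot 5 = 490$)
$K = -107$ ($K = -95 - 12 = -107$)
$K - x = -107 - 490 = -597$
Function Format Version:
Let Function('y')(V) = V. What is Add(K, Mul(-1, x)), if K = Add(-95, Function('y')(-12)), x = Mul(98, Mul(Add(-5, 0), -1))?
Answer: -597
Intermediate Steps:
x = 490 (x = Mul(98, Mul(-5, -1)) = Mul(98, 5) = 490)
K = -107 (K = Add(-95, -12) = -107)
Add(K, Mul(-1, x)) = Add(-107, Mul(-1, 490)) = Add(-107, -490) = -597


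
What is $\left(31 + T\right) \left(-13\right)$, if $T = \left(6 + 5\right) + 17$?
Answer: $-767$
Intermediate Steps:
$T = 28$ ($T = 11 + 17 = 28$)
$\left(31 + T\right) \left(-13\right) = \left(31 + 28\right) \left(-13\right) = 59 \left(-13\right) = -767$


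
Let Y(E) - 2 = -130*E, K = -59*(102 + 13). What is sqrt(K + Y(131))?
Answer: I*sqrt(23813) ≈ 154.31*I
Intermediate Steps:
K = -6785 (K = -59*115 = -6785)
Y(E) = 2 - 130*E
sqrt(K + Y(131)) = sqrt(-6785 + (2 - 130*131)) = sqrt(-6785 + (2 - 17030)) = sqrt(-6785 - 17028) = sqrt(-23813) = I*sqrt(23813)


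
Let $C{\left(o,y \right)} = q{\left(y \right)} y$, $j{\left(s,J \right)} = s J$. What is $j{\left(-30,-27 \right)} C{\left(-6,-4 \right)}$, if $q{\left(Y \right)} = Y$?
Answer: $12960$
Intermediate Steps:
$j{\left(s,J \right)} = J s$
$C{\left(o,y \right)} = y^{2}$ ($C{\left(o,y \right)} = y y = y^{2}$)
$j{\left(-30,-27 \right)} C{\left(-6,-4 \right)} = \left(-27\right) \left(-30\right) \left(-4\right)^{2} = 810 \cdot 16 = 12960$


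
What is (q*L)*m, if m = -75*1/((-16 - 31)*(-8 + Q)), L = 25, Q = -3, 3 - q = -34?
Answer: -69375/517 ≈ -134.19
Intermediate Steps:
q = 37 (q = 3 - 1*(-34) = 3 + 34 = 37)
m = -75/517 (m = -75*1/((-16 - 31)*(-8 - 3)) = -75/((-47*(-11))) = -75/517 ≈ -0.14507)
(q*L)*m = (37*25)*(-75/517) = 925*(-75/517) = -69375/517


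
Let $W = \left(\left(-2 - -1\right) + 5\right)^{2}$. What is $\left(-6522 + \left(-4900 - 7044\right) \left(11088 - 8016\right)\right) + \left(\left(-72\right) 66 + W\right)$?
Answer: $-36703226$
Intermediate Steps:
$W = 16$ ($W = \left(\left(-2 + 1\right) + 5\right)^{2} = \left(-1 + 5\right)^{2} = 4^{2} = 16$)
$\left(-6522 + \left(-4900 - 7044\right) \left(11088 - 8016\right)\right) + \left(\left(-72\right) 66 + W\right) = \left(-6522 + \left(-4900 - 7044\right) \left(11088 - 8016\right)\right) + \left(\left(-72\right) 66 + 16\right) = \left(-6522 - 36691968\right) + \left(-4752 + 16\right) = \left(-6522 - 36691968\right) - 4736 = -36698490 - 4736 = -36703226$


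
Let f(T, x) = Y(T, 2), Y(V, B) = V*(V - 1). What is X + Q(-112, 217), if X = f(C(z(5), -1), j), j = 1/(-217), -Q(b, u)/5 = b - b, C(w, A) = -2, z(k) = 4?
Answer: 6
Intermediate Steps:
Y(V, B) = V*(-1 + V)
Q(b, u) = 0 (Q(b, u) = -5*(b - b) = -5*0 = 0)
j = -1/217 ≈ -0.0046083
f(T, x) = T*(-1 + T)
X = 6 (X = -2*(-1 - 2) = -2*(-3) = 6)
X + Q(-112, 217) = 6 + 0 = 6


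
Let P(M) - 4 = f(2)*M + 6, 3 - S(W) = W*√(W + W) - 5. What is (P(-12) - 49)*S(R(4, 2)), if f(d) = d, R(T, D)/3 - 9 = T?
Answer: -504 + 2457*√78 ≈ 21196.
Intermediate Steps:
R(T, D) = 27 + 3*T
S(W) = 8 - √2*W^(3/2) (S(W) = 3 - (W*√(W + W) - 5) = 3 - (W*√(2*W) - 5) = 3 - (W*(√2*√W) - 5) = 3 - (√2*W^(3/2) - 5) = 3 - (-5 + √2*W^(3/2)) = 3 + (5 - √2*W^(3/2)) = 8 - √2*W^(3/2))
P(M) = 10 + 2*M (P(M) = 4 + (2*M + 6) = 4 + (6 + 2*M) = 10 + 2*M)
(P(-12) - 49)*S(R(4, 2)) = ((10 + 2*(-12)) - 49)*(8 - √2*(27 + 3*4)^(3/2)) = ((10 - 24) - 49)*(8 - √2*(27 + 12)^(3/2)) = (-14 - 49)*(8 - √2*39^(3/2)) = -63*(8 - √2*39*√39) = -63*(8 - 39*√78) = -504 + 2457*√78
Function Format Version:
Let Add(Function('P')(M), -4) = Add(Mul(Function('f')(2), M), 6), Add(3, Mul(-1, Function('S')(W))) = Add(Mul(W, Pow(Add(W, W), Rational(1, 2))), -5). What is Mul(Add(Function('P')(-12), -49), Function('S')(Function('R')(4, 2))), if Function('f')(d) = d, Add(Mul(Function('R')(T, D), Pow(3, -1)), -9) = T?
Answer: Add(-504, Mul(2457, Pow(78, Rational(1, 2)))) ≈ 21196.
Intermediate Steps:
Function('R')(T, D) = Add(27, Mul(3, T))
Function('S')(W) = Add(8, Mul(-1, Pow(2, Rational(1, 2)), Pow(W, Rational(3, 2)))) (Function('S')(W) = Add(3, Mul(-1, Add(Mul(W, Pow(Add(W, W), Rational(1, 2))), -5))) = Add(3, Mul(-1, Add(Mul(W, Pow(Mul(2, W), Rational(1, 2))), -5))) = Add(3, Mul(-1, Add(Mul(W, Mul(Pow(2, Rational(1, 2)), Pow(W, Rational(1, 2)))), -5))) = Add(3, Mul(-1, Add(Mul(Pow(2, Rational(1, 2)), Pow(W, Rational(3, 2))), -5))) = Add(3, Mul(-1, Add(-5, Mul(Pow(2, Rational(1, 2)), Pow(W, Rational(3, 2)))))) = Add(3, Add(5, Mul(-1, Pow(2, Rational(1, 2)), Pow(W, Rational(3, 2))))) = Add(8, Mul(-1, Pow(2, Rational(1, 2)), Pow(W, Rational(3, 2)))))
Function('P')(M) = Add(10, Mul(2, M)) (Function('P')(M) = Add(4, Add(Mul(2, M), 6)) = Add(4, Add(6, Mul(2, M))) = Add(10, Mul(2, M)))
Mul(Add(Function('P')(-12), -49), Function('S')(Function('R')(4, 2))) = Mul(Add(Add(10, Mul(2, -12)), -49), Add(8, Mul(-1, Pow(2, Rational(1, 2)), Pow(Add(27, Mul(3, 4)), Rational(3, 2))))) = Mul(Add(Add(10, -24), -49), Add(8, Mul(-1, Pow(2, Rational(1, 2)), Pow(Add(27, 12), Rational(3, 2))))) = Mul(Add(-14, -49), Add(8, Mul(-1, Pow(2, Rational(1, 2)), Pow(39, Rational(3, 2))))) = Mul(-63, Add(8, Mul(-1, Pow(2, Rational(1, 2)), Mul(39, Pow(39, Rational(1, 2)))))) = Mul(-63, Add(8, Mul(-39, Pow(78, Rational(1, 2))))) = Add(-504, Mul(2457, Pow(78, Rational(1, 2))))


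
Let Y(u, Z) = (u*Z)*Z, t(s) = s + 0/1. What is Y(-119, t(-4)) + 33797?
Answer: 31893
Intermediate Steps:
t(s) = s (t(s) = s + 0*1 = s + 0 = s)
Y(u, Z) = u*Z² (Y(u, Z) = (Z*u)*Z = u*Z²)
Y(-119, t(-4)) + 33797 = -119*(-4)² + 33797 = -119*16 + 33797 = -1904 + 33797 = 31893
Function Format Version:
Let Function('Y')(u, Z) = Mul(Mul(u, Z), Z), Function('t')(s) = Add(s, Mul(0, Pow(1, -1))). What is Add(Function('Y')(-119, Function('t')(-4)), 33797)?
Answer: 31893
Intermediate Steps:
Function('t')(s) = s (Function('t')(s) = Add(s, Mul(0, 1)) = Add(s, 0) = s)
Function('Y')(u, Z) = Mul(u, Pow(Z, 2)) (Function('Y')(u, Z) = Mul(Mul(Z, u), Z) = Mul(u, Pow(Z, 2)))
Add(Function('Y')(-119, Function('t')(-4)), 33797) = Add(Mul(-119, Pow(-4, 2)), 33797) = Add(Mul(-119, 16), 33797) = Add(-1904, 33797) = 31893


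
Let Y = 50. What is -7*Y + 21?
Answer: -329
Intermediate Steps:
-7*Y + 21 = -7*50 + 21 = -350 + 21 = -329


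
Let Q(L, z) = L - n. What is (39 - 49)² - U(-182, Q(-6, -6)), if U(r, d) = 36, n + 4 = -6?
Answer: 64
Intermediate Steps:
n = -10 (n = -4 - 6 = -10)
Q(L, z) = 10 + L (Q(L, z) = L - 1*(-10) = L + 10 = 10 + L)
(39 - 49)² - U(-182, Q(-6, -6)) = (39 - 49)² - 1*36 = (-10)² - 36 = 100 - 36 = 64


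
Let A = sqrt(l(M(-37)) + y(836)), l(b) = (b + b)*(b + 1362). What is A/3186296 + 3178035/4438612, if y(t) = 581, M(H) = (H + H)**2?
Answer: 3178035/4438612 + sqrt(74890357)/3186296 ≈ 0.71871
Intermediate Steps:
M(H) = 4*H**2 (M(H) = (2*H)**2 = 4*H**2)
l(b) = 2*b*(1362 + b) (l(b) = (2*b)*(1362 + b) = 2*b*(1362 + b))
A = sqrt(74890357) (A = sqrt(2*(4*(-37)**2)*(1362 + 4*(-37)**2) + 581) = sqrt(2*(4*1369)*(1362 + 4*1369) + 581) = sqrt(2*5476*(1362 + 5476) + 581) = sqrt(2*5476*6838 + 581) = sqrt(74889776 + 581) = sqrt(74890357) ≈ 8653.9)
A/3186296 + 3178035/4438612 = sqrt(74890357)/3186296 + 3178035/4438612 = 3178035/4438612 + sqrt(74890357)/3186296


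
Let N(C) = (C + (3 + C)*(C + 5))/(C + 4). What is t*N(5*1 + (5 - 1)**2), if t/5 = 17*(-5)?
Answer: -10965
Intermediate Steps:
N(C) = (C + (3 + C)*(5 + C))/(4 + C)
t = -425 (t = 5*(17*(-5)) = 5*(-85) = -425)
t*N(5*1 + (5 - 1)**2) = -425*(15 + (5*1 + (5 - 1)**2)**2 + 9*(5*1 + (5 - 1)**2))/(4 + (5*1 + (5 - 1)**2)) = -425*(15 + (5 + 4**2)**2 + 9*(5 + 4**2))/(4 + (5 + 4**2)) = -425*(15 + (5 + 16)**2 + 9*(5 + 16))/(4 + (5 + 16)) = -425*(15 + 21**2 + 9*21)/(4 + 21) = -425*(15 + 441 + 189)/25 = -17*645 = -425*129/5 = -10965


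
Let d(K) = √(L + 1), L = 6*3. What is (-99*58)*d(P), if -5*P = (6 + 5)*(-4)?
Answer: -5742*√19 ≈ -25029.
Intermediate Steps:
L = 18
P = 44/5 (P = -(6 + 5)*(-4)/5 = -11*(-4)/5 = -⅕*(-44) = 44/5 ≈ 8.8000)
d(K) = √19 (d(K) = √(18 + 1) = √19)
(-99*58)*d(P) = (-99*58)*√19 = -5742*√19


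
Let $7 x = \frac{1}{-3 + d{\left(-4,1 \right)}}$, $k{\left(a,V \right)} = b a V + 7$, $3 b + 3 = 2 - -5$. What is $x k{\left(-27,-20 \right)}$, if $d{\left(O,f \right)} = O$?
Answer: $- \frac{727}{49} \approx -14.837$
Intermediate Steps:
$b = \frac{4}{3}$ ($b = -1 + \frac{2 - -5}{3} = -1 + \frac{2 + 5}{3} = -1 + \frac{1}{3} \cdot 7 = -1 + \frac{7}{3} = \frac{4}{3} \approx 1.3333$)
$k{\left(a,V \right)} = 7 + \frac{4 V a}{3}$ ($k{\left(a,V \right)} = \frac{4 a}{3} V + 7 = \frac{4 V a}{3} + 7 = 7 + \frac{4 V a}{3}$)
$x = - \frac{1}{49}$ ($x = \frac{1}{7 \left(-3 - 4\right)} = \frac{1}{7 \left(-7\right)} = \frac{1}{7} \left(- \frac{1}{7}\right) = - \frac{1}{49} \approx -0.020408$)
$x k{\left(-27,-20 \right)} = - \frac{7 + \frac{4}{3} \left(-20\right) \left(-27\right)}{49} = - \frac{7 + 720}{49} = \left(- \frac{1}{49}\right) 727 = - \frac{727}{49}$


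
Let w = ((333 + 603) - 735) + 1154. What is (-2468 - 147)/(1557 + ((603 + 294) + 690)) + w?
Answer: 4257505/3144 ≈ 1354.2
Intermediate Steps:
w = 1355 (w = (936 - 735) + 1154 = 201 + 1154 = 1355)
(-2468 - 147)/(1557 + ((603 + 294) + 690)) + w = (-2468 - 147)/(1557 + ((603 + 294) + 690)) + 1355 = -2615/(1557 + (897 + 690)) + 1355 = -2615/(1557 + 1587) + 1355 = -2615/3144 + 1355 = 4257505/3144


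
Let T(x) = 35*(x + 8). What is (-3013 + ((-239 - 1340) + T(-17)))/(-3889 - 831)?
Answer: 4907/4720 ≈ 1.0396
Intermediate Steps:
T(x) = 280 + 35*x (T(x) = 35*(8 + x) = 280 + 35*x)
(-3013 + ((-239 - 1340) + T(-17)))/(-3889 - 831) = (-3013 + ((-239 - 1340) + (280 + 35*(-17))))/(-3889 - 831) = (-3013 + (-1579 + (280 - 595)))/(-4720) = (-3013 + (-1579 - 315))*(-1/4720) = (-3013 - 1894)*(-1/4720) = -4907*(-1/4720) = 4907/4720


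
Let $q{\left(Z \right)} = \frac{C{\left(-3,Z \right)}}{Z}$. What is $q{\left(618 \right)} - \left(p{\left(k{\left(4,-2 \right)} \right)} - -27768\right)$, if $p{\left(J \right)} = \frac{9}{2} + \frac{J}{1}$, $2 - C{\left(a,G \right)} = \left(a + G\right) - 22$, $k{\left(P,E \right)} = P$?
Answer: $- \frac{2861078}{103} \approx -27777.0$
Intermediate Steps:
$C{\left(a,G \right)} = 24 - G - a$ ($C{\left(a,G \right)} = 2 - \left(\left(a + G\right) - 22\right) = 2 - \left(\left(G + a\right) - 22\right) = 2 - \left(-22 + G + a\right) = 24 - G - a$)
$p{\left(J \right)} = \frac{9}{2} + J$ ($p{\left(J \right)} = 9 \cdot \frac{1}{2} + J 1 = \frac{9}{2} + J$)
$q{\left(Z \right)} = \frac{27 - Z}{Z}$ ($q{\left(Z \right)} = \frac{24 - Z - -3}{Z} = \frac{24 - Z + 3}{Z} = \frac{27 - Z}{Z}$)
$q{\left(618 \right)} - \left(p{\left(k{\left(4,-2 \right)} \right)} - -27768\right) = \frac{27 - 618}{618} - \left(\left(\frac{9}{2} + 4\right) - -27768\right) = \frac{27 - 618}{618} - \left(\frac{17}{2} + 27768\right) = \frac{1}{618} \left(-591\right) - \frac{55553}{2} = - \frac{197}{206} - \frac{55553}{2} = - \frac{2861078}{103}$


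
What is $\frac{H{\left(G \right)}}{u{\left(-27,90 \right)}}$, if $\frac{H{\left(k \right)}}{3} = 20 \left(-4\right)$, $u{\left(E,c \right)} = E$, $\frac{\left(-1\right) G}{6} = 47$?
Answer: $\frac{80}{9} \approx 8.8889$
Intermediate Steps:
$G = -282$ ($G = \left(-6\right) 47 = -282$)
$H{\left(k \right)} = -240$ ($H{\left(k \right)} = 3 \cdot 20 \left(-4\right) = 3 \left(-80\right) = -240$)
$\frac{H{\left(G \right)}}{u{\left(-27,90 \right)}} = - \frac{240}{-27} = \left(-240\right) \left(- \frac{1}{27}\right) = \frac{80}{9}$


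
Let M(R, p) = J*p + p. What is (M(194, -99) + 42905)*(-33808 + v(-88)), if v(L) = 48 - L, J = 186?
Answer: -821327424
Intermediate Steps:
M(R, p) = 187*p (M(R, p) = 186*p + p = 187*p)
(M(194, -99) + 42905)*(-33808 + v(-88)) = (187*(-99) + 42905)*(-33808 + (48 - 1*(-88))) = (-18513 + 42905)*(-33808 + (48 + 88)) = 24392*(-33808 + 136) = 24392*(-33672) = -821327424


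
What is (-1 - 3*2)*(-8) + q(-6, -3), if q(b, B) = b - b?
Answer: 56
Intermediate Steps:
q(b, B) = 0
(-1 - 3*2)*(-8) + q(-6, -3) = (-1 - 3*2)*(-8) + 0 = (-1 - 6)*(-8) + 0 = -7*(-8) + 0 = 56 + 0 = 56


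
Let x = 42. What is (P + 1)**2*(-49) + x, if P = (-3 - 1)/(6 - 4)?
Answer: -7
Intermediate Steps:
P = -2 (P = -4/2 = -4*1/2 = -2)
(P + 1)**2*(-49) + x = (-2 + 1)**2*(-49) + 42 = (-1)**2*(-49) + 42 = 1*(-49) + 42 = -49 + 42 = -7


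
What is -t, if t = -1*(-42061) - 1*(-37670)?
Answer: -79731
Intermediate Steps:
t = 79731 (t = 42061 + 37670 = 79731)
-t = -1*79731 = -79731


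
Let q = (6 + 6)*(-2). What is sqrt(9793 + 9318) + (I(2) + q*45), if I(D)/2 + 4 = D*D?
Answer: -1080 + sqrt(19111) ≈ -941.76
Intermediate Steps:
I(D) = -8 + 2*D**2 (I(D) = -8 + 2*(D*D) = -8 + 2*D**2)
q = -24 (q = 12*(-2) = -24)
sqrt(9793 + 9318) + (I(2) + q*45) = sqrt(9793 + 9318) + ((-8 + 2*2**2) - 24*45) = sqrt(19111) + ((-8 + 2*4) - 1080) = sqrt(19111) + ((-8 + 8) - 1080) = sqrt(19111) + (0 - 1080) = sqrt(19111) - 1080 = -1080 + sqrt(19111)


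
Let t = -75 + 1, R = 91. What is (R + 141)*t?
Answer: -17168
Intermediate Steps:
t = -74
(R + 141)*t = (91 + 141)*(-74) = 232*(-74) = -17168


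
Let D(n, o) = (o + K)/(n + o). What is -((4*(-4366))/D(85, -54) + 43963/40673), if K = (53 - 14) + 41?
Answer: 11009284197/528749 ≈ 20821.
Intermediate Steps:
K = 80 (K = 39 + 41 = 80)
D(n, o) = (80 + o)/(n + o) (D(n, o) = (o + 80)/(n + o) = (80 + o)/(n + o))
-((4*(-4366))/D(85, -54) + 43963/40673) = -((4*(-4366))/(((80 - 54)/(85 - 54))) + 43963/40673) = -(-17464/(26/31) + 43963*(1/40673)) = -(-17464/((1/31)*26) + 43963/40673) = -(-17464/26/31 + 43963/40673) = -(-17464*31/26 + 43963/40673) = -(-270692/13 + 43963/40673) = -1*(-11009284197/528749) = 11009284197/528749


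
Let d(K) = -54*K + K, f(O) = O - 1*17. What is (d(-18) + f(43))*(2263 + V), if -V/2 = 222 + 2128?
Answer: -2388260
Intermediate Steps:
f(O) = -17 + O (f(O) = O - 17 = -17 + O)
d(K) = -53*K
V = -4700 (V = -2*(222 + 2128) = -2*2350 = -4700)
(d(-18) + f(43))*(2263 + V) = (-53*(-18) + (-17 + 43))*(2263 - 4700) = (954 + 26)*(-2437) = 980*(-2437) = -2388260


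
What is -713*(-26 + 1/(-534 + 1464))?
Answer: 556117/30 ≈ 18537.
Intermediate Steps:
-713*(-26 + 1/(-534 + 1464)) = -713*(-26 + 1/930) = -713*(-24179/930) = 556117/30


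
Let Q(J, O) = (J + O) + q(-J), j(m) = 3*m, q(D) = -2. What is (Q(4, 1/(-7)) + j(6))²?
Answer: 19321/49 ≈ 394.31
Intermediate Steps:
Q(J, O) = -2 + J + O (Q(J, O) = (J + O) - 2 = -2 + J + O)
(Q(4, 1/(-7)) + j(6))² = ((-2 + 4 + 1/(-7)) + 3*6)² = ((-2 + 4 - ⅐) + 18)² = (13/7 + 18)² = (139/7)² = 19321/49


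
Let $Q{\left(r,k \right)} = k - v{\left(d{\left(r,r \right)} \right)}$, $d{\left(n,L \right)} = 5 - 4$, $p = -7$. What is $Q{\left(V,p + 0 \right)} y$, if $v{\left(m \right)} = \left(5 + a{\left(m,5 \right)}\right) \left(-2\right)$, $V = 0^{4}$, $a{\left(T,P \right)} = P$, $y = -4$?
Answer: $-52$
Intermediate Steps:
$d{\left(n,L \right)} = 1$
$V = 0$
$v{\left(m \right)} = -20$ ($v{\left(m \right)} = \left(5 + 5\right) \left(-2\right) = 10 \left(-2\right) = -20$)
$Q{\left(r,k \right)} = 20 + k$ ($Q{\left(r,k \right)} = k - -20 = k + 20 = 20 + k$)
$Q{\left(V,p + 0 \right)} y = \left(20 + \left(-7 + 0\right)\right) \left(-4\right) = \left(20 - 7\right) \left(-4\right) = 13 \left(-4\right) = -52$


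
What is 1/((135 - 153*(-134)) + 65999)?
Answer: 1/86636 ≈ 1.1543e-5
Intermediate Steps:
1/((135 - 153*(-134)) + 65999) = 1/((135 + 20502) + 65999) = 1/(20637 + 65999) = 1/86636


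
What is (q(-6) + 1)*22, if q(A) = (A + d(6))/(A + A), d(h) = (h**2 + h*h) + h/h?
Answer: -605/6 ≈ -100.83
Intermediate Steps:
d(h) = 1 + 2*h**2 (d(h) = (h**2 + h**2) + 1 = 2*h**2 + 1 = 1 + 2*h**2)
q(A) = (73 + A)/(2*A) (q(A) = (A + (1 + 2*6**2))/(A + A) = (A + (1 + 2*36))/((2*A)) = (A + (1 + 72))*(1/(2*A)) = (A + 73)*(1/(2*A)) = (73 + A)*(1/(2*A)) = (73 + A)/(2*A))
(q(-6) + 1)*22 = ((1/2)*(73 - 6)/(-6) + 1)*22 = ((1/2)*(-1/6)*67 + 1)*22 = (-67/12 + 1)*22 = -55/12*22 = -605/6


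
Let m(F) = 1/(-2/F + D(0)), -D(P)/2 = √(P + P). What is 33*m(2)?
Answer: -33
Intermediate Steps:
D(P) = -2*√2*√P (D(P) = -2*√(P + P) = -2*√2*√P)
m(F) = -F/2 (m(F) = 1/(-2/F - 2*√2*√0) = 1/(-2/F - 2*√2*0) = 1/(-2/F + 0) = 1/(-2/F) = -F/2)
33*m(2) = 33*(-½*2) = 33*(-1) = -33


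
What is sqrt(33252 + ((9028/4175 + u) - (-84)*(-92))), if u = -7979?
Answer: sqrt(12234320301)/835 ≈ 132.47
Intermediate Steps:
sqrt(33252 + ((9028/4175 + u) - (-84)*(-92))) = sqrt(33252 + ((9028/4175 - 7979) - (-84)*(-92))) = sqrt(33252 + ((9028*(1/4175) - 7979) - 1*7728)) = sqrt(33252 + ((9028/4175 - 7979) - 7728)) = sqrt(33252 + (-33303297/4175 - 7728)) = sqrt(33252 - 65567697/4175) = sqrt(73259403/4175) = sqrt(12234320301)/835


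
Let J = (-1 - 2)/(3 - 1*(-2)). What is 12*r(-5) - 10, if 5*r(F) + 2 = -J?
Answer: -334/25 ≈ -13.360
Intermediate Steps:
J = -⅗ (J = -3/(3 + 2) = -3/5 = -3*⅕ = -⅗ ≈ -0.60000)
r(F) = -7/25 (r(F) = -⅖ + (-1*(-⅗))/5 = -⅖ + (⅕)*(⅗) = -⅖ + 3/25 = -7/25)
12*r(-5) - 10 = 12*(-7/25) - 10 = -84/25 - 10 = -334/25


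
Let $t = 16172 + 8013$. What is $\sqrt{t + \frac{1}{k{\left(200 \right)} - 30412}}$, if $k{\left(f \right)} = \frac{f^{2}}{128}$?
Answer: $\frac{\sqrt{87644495429787}}{60199} \approx 155.52$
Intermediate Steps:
$k{\left(f \right)} = \frac{f^{2}}{128}$ ($k{\left(f \right)} = f^{2} \cdot \frac{1}{128} = \frac{f^{2}}{128}$)
$t = 24185$
$\sqrt{t + \frac{1}{k{\left(200 \right)} - 30412}} = \sqrt{24185 + \frac{1}{\frac{200^{2}}{128} - 30412}} = \sqrt{24185 + \frac{1}{\frac{1}{128} \cdot 40000 - 30412}} = \sqrt{24185 + \frac{1}{\frac{625}{2} - 30412}} = \sqrt{24185 + \frac{1}{- \frac{60199}{2}}} = \sqrt{24185 - \frac{2}{60199}} = \sqrt{\frac{1455912813}{60199}} = \frac{\sqrt{87644495429787}}{60199}$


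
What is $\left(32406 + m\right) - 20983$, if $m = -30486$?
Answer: $-19063$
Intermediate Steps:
$\left(32406 + m\right) - 20983 = \left(32406 - 30486\right) - 20983 = 1920 - 20983 = -19063$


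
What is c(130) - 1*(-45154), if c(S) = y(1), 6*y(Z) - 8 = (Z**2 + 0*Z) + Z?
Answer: 135467/3 ≈ 45156.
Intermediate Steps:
y(Z) = 4/3 + Z/6 + Z**2/6 (y(Z) = 4/3 + ((Z**2 + 0*Z) + Z)/6 = 4/3 + ((Z**2 + 0) + Z)/6 = 4/3 + (Z**2 + Z)/6 = 4/3 + (Z + Z**2)/6 = 4/3 + (Z/6 + Z**2/6) = 4/3 + Z/6 + Z**2/6)
c(S) = 5/3 (c(S) = 4/3 + (1/6)*1 + (1/6)*1**2 = 4/3 + 1/6 + (1/6)*1 = 4/3 + 1/6 + 1/6 = 5/3)
c(130) - 1*(-45154) = 5/3 - 1*(-45154) = 5/3 + 45154 = 135467/3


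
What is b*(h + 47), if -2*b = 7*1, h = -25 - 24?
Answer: 7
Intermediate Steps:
h = -49
b = -7/2 ≈ -3.5000
b*(h + 47) = -7*(-49 + 47)/2 = -7/2*(-2) = 7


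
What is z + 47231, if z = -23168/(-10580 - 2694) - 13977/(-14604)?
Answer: 1526069724291/32308916 ≈ 47234.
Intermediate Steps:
z = 87312695/32308916 (z = -23168/(-13274) - 13977*(-1/14604) = -23168*(-1/13274) + 4659/4868 = 11584/6637 + 4659/4868 = 87312695/32308916 ≈ 2.7024)
z + 47231 = 87312695/32308916 + 47231 = 1526069724291/32308916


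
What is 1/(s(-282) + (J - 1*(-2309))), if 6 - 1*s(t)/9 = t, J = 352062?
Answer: 1/356963 ≈ 2.8014e-6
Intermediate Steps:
s(t) = 54 - 9*t
1/(s(-282) + (J - 1*(-2309))) = 1/((54 - 9*(-282)) + (352062 - 1*(-2309))) = 1/((54 + 2538) + (352062 + 2309)) = 1/(2592 + 354371) = 1/356963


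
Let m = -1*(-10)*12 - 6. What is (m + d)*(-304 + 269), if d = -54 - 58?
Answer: -70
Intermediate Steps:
d = -112
m = 114 (m = 10*12 - 6 = 120 - 6 = 114)
(m + d)*(-304 + 269) = (114 - 112)*(-304 + 269) = 2*(-35) = -70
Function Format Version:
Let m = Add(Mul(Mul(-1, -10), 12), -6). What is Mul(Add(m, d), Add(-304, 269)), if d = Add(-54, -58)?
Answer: -70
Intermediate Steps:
d = -112
m = 114 (m = Add(Mul(10, 12), -6) = Add(120, -6) = 114)
Mul(Add(m, d), Add(-304, 269)) = Mul(Add(114, -112), Add(-304, 269)) = Mul(2, -35) = -70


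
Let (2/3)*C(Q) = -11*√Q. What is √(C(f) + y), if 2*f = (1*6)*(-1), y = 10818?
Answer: √(43272 - 66*I*√3)/2 ≈ 104.01 - 0.13739*I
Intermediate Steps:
f = -3 (f = ((1*6)*(-1))/2 = (6*(-1))/2 = (½)*(-6) = -3)
C(Q) = -33*√Q/2 (C(Q) = 3*(-11*√Q)/2 = -33*√Q/2)
√(C(f) + y) = √(-33*I*√3/2 + 10818) = √(10818 - 33*I*√3/2)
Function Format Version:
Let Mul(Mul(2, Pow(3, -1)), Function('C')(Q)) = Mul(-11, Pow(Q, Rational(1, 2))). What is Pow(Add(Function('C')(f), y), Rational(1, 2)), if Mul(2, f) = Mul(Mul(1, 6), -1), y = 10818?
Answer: Mul(Rational(1, 2), Pow(Add(43272, Mul(-66, I, Pow(3, Rational(1, 2)))), Rational(1, 2))) ≈ Add(104.01, Mul(-0.13739, I))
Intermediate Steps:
f = -3 (f = Mul(Rational(1, 2), Mul(Mul(1, 6), -1)) = Mul(Rational(1, 2), Mul(6, -1)) = Mul(Rational(1, 2), -6) = -3)
Function('C')(Q) = Mul(Rational(-33, 2), Pow(Q, Rational(1, 2))) (Function('C')(Q) = Mul(Rational(3, 2), Mul(-11, Pow(Q, Rational(1, 2)))) = Mul(Rational(-33, 2), Pow(Q, Rational(1, 2))))
Pow(Add(Function('C')(f), y), Rational(1, 2)) = Pow(Add(Mul(Rational(-33, 2), Pow(-3, Rational(1, 2))), 10818), Rational(1, 2)) = Pow(Add(Mul(Rational(-33, 2), Mul(I, Pow(3, Rational(1, 2)))), 10818), Rational(1, 2)) = Pow(Add(Mul(Rational(-33, 2), I, Pow(3, Rational(1, 2))), 10818), Rational(1, 2)) = Pow(Add(10818, Mul(Rational(-33, 2), I, Pow(3, Rational(1, 2)))), Rational(1, 2))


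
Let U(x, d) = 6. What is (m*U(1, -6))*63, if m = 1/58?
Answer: 189/29 ≈ 6.5172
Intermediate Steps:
m = 1/58 ≈ 0.017241
(m*U(1, -6))*63 = ((1/58)*6)*63 = (3/29)*63 = 189/29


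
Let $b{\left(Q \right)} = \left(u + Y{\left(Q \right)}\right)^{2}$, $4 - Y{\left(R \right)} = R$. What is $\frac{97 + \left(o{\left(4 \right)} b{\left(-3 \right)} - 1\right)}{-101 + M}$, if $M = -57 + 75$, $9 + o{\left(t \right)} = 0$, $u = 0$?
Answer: $\frac{345}{83} \approx 4.1566$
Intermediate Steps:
$Y{\left(R \right)} = 4 - R$
$o{\left(t \right)} = -9$ ($o{\left(t \right)} = -9 + 0 = -9$)
$b{\left(Q \right)} = \left(4 - Q\right)^{2}$ ($b{\left(Q \right)} = \left(0 - \left(-4 + Q\right)\right)^{2} = \left(4 - Q\right)^{2}$)
$M = 18$
$\frac{97 + \left(o{\left(4 \right)} b{\left(-3 \right)} - 1\right)}{-101 + M} = \frac{97 - \left(1 + 9 \left(-4 - 3\right)^{2}\right)}{-101 + 18} = \frac{97 - \left(1 + 9 \left(-7\right)^{2}\right)}{-83} = - \frac{97 - 442}{83} = \left(- \frac{1}{83}\right) \left(-345\right) = \frac{345}{83}$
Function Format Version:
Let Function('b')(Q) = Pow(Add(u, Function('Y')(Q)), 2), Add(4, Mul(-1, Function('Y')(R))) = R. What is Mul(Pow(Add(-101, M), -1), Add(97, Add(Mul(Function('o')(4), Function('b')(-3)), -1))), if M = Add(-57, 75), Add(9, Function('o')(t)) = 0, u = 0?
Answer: Rational(345, 83) ≈ 4.1566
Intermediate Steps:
Function('Y')(R) = Add(4, Mul(-1, R))
Function('o')(t) = -9 (Function('o')(t) = Add(-9, 0) = -9)
Function('b')(Q) = Pow(Add(4, Mul(-1, Q)), 2) (Function('b')(Q) = Pow(Add(0, Add(4, Mul(-1, Q))), 2) = Pow(Add(4, Mul(-1, Q)), 2))
M = 18
Mul(Pow(Add(-101, M), -1), Add(97, Add(Mul(Function('o')(4), Function('b')(-3)), -1))) = Mul(Pow(Add(-101, 18), -1), Add(97, Add(Mul(-9, Pow(Add(-4, -3), 2)), -1))) = Mul(Pow(-83, -1), Add(97, Add(Mul(-9, Pow(-7, 2)), -1))) = Mul(Rational(-1, 83), Add(97, Add(Mul(-9, 49), -1))) = Mul(Rational(-1, 83), Add(97, Add(-441, -1))) = Mul(Rational(-1, 83), Add(97, -442)) = Mul(Rational(-1, 83), -345) = Rational(345, 83)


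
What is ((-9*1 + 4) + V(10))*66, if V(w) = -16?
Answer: -1386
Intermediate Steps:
((-9*1 + 4) + V(10))*66 = ((-9*1 + 4) - 16)*66 = ((-9 + 4) - 16)*66 = (-5 - 16)*66 = -21*66 = -1386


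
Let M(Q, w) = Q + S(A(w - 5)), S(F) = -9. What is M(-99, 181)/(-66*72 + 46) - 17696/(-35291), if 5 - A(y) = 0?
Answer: 43544402/83039723 ≈ 0.52438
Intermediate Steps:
A(y) = 5 (A(y) = 5 - 1*0 = 5 + 0 = 5)
M(Q, w) = -9 + Q (M(Q, w) = Q - 9 = -9 + Q)
M(-99, 181)/(-66*72 + 46) - 17696/(-35291) = (-9 - 99)/(-66*72 + 46) - 17696/(-35291) = -108/(-4752 + 46) - 17696*(-1/35291) = -108/(-4706) + 17696/35291 = -108*(-1/4706) + 17696/35291 = 54/2353 + 17696/35291 = 43544402/83039723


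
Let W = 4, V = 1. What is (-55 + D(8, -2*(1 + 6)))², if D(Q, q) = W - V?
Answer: 2704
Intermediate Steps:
D(Q, q) = 3 (D(Q, q) = 4 - 1*1 = 4 - 1 = 3)
(-55 + D(8, -2*(1 + 6)))² = (-55 + 3)² = (-52)² = 2704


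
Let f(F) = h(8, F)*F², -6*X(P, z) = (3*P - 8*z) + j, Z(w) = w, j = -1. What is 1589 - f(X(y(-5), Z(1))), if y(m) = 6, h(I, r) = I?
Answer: 1571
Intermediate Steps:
X(P, z) = ⅙ - P/2 + 4*z/3 (X(P, z) = -((3*P - 8*z) - 1)/6 = -((-8*z + 3*P) - 1)/6 = -(-1 - 8*z + 3*P)/6 = ⅙ - P/2 + 4*z/3)
f(F) = 8*F²
1589 - f(X(y(-5), Z(1))) = 1589 - 8*(⅙ - ½*6 + (4/3)*1)² = 1589 - 8*(⅙ - 3 + 4/3)² = 1589 - 8*(-3/2)² = 1589 - 8*9/4 = 1589 - 1*18 = 1589 - 18 = 1571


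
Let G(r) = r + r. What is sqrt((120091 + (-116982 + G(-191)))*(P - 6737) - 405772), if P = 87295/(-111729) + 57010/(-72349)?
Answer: I*sqrt(136361810296410544119154114)/2694493807 ≈ 4333.8*I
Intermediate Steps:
G(r) = 2*r
P = -12685376245/8083481421 (P = 87295*(-1/111729) + 57010*(-1/72349) = -87295/111729 - 57010/72349 = -12685376245/8083481421 ≈ -1.5693)
sqrt((120091 + (-116982 + G(-191)))*(P - 6737) - 405772) = sqrt((120091 + (-116982 + 2*(-191)))*(-12685376245/8083481421 - 6737) - 405772) = sqrt((120091 + (-116982 - 382))*(-54471099709522/8083481421) - 405772) = sqrt((120091 - 117364)*(-54471099709522/8083481421) - 405772) = sqrt(2727*(-54471099709522/8083481421) - 405772) = sqrt(-49514229635955498/2694493807 - 405772) = sqrt(-50607579777009502/2694493807) = I*sqrt(136361810296410544119154114)/2694493807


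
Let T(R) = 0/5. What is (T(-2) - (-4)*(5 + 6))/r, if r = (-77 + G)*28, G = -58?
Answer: -11/945 ≈ -0.011640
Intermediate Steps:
T(R) = 0 (T(R) = 0*(⅕) = 0)
r = -3780 (r = (-77 - 58)*28 = -135*28 = -3780)
(T(-2) - (-4)*(5 + 6))/r = (0 - (-4)*(5 + 6))/(-3780) = -(0 - (-4)*11)/3780 = -(0 - 1*(-44))/3780 = -(0 + 44)/3780 = -1/3780*44 = -11/945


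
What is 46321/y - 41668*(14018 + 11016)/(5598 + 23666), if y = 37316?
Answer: -2432724230453/68250964 ≈ -35644.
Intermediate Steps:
46321/y - 41668*(14018 + 11016)/(5598 + 23666) = 46321/37316 - 41668*(14018 + 11016)/(5598 + 23666) = 46321*(1/37316) - 41668/(29264/25034) = 46321/37316 - 41668/(29264*(1/25034)) = 46321/37316 - 41668/14632/12517 = 46321/37316 - 41668*12517/14632 = 46321/37316 - 130389589/3658 = -2432724230453/68250964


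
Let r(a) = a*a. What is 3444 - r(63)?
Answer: -525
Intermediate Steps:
r(a) = a²
3444 - r(63) = 3444 - 1*63² = 3444 - 1*3969 = 3444 - 3969 = -525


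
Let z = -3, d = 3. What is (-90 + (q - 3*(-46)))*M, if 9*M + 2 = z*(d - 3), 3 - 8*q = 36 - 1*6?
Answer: -119/12 ≈ -9.9167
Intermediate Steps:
q = -27/8 (q = 3/8 - (36 - 1*6)/8 = 3/8 - (36 - 6)/8 = 3/8 - ⅛*30 = 3/8 - 15/4 = -27/8 ≈ -3.3750)
M = -2/9 (M = -2/9 + (-3*(3 - 3))/9 = -2/9 + (-3*0)/9 = -2/9 + (⅑)*0 = -2/9 + 0 = -2/9 ≈ -0.22222)
(-90 + (q - 3*(-46)))*M = (-90 + (-27/8 - 3*(-46)))*(-2/9) = (-90 + (-27/8 - 1*(-138)))*(-2/9) = (-90 + (-27/8 + 138))*(-2/9) = (-90 + 1077/8)*(-2/9) = (357/8)*(-2/9) = -119/12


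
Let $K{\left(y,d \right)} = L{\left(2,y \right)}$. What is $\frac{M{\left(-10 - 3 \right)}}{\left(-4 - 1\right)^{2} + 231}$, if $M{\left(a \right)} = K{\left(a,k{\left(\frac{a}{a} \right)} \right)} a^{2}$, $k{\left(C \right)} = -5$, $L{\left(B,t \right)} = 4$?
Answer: $\frac{169}{64} \approx 2.6406$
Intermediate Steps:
$K{\left(y,d \right)} = 4$
$M{\left(a \right)} = 4 a^{2}$
$\frac{M{\left(-10 - 3 \right)}}{\left(-4 - 1\right)^{2} + 231} = \frac{4 \left(-10 - 3\right)^{2}}{\left(-4 - 1\right)^{2} + 231} = \frac{4 \left(-10 - 3\right)^{2}}{\left(-5\right)^{2} + 231} = \frac{4 \left(-13\right)^{2}}{25 + 231} = \frac{4 \cdot 169}{256} = 676 \cdot \frac{1}{256} = \frac{169}{64}$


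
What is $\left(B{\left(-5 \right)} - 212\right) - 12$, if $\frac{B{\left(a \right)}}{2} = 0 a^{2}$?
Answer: $-224$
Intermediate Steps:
$B{\left(a \right)} = 0$ ($B{\left(a \right)} = 2 \cdot 0 a^{2} = 2 \cdot 0 = 0$)
$\left(B{\left(-5 \right)} - 212\right) - 12 = \left(0 - 212\right) - 12 = -212 - 12 = -224$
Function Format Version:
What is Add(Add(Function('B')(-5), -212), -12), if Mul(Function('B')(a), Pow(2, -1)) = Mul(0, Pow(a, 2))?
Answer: -224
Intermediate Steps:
Function('B')(a) = 0 (Function('B')(a) = Mul(2, Mul(0, Pow(a, 2))) = Mul(2, 0) = 0)
Add(Add(Function('B')(-5), -212), -12) = Add(Add(0, -212), -12) = Add(-212, -12) = -224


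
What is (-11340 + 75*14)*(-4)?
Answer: 41160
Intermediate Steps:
(-11340 + 75*14)*(-4) = (-11340 + 1050)*(-4) = -10290*(-4) = 41160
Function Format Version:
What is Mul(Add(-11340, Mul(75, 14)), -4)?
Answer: 41160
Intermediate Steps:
Mul(Add(-11340, Mul(75, 14)), -4) = Mul(Add(-11340, 1050), -4) = Mul(-10290, -4) = 41160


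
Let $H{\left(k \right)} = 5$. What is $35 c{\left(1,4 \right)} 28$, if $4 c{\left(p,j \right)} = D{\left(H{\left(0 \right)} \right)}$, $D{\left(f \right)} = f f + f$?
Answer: $7350$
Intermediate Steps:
$D{\left(f \right)} = f + f^{2}$ ($D{\left(f \right)} = f^{2} + f = f + f^{2}$)
$c{\left(p,j \right)} = \frac{15}{2}$ ($c{\left(p,j \right)} = \frac{5 \left(1 + 5\right)}{4} = \frac{5 \cdot 6}{4} = \frac{1}{4} \cdot 30 = \frac{15}{2}$)
$35 c{\left(1,4 \right)} 28 = 35 \cdot \frac{15}{2} \cdot 28 = \frac{525}{2} \cdot 28 = 7350$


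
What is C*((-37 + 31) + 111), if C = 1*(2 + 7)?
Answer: 945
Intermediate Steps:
C = 9 (C = 1*9 = 9)
C*((-37 + 31) + 111) = 9*((-37 + 31) + 111) = 9*(-6 + 111) = 9*105 = 945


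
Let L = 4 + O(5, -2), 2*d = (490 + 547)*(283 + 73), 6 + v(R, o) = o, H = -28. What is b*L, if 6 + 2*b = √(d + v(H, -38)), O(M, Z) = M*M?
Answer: -87 + 29*√184542/2 ≈ 6142.0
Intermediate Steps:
v(R, o) = -6 + o
d = 184586 (d = ((490 + 547)*(283 + 73))/2 = (1037*356)/2 = (½)*369172 = 184586)
O(M, Z) = M²
L = 29 (L = 4 + 5² = 4 + 25 = 29)
b = -3 + √184542/2 (b = -3 + √(184586 + (-6 - 38))/2 = -3 + √(184586 - 44)/2 = -3 + √184542/2 ≈ 211.79)
b*L = (-3 + √184542/2)*29 = -87 + 29*√184542/2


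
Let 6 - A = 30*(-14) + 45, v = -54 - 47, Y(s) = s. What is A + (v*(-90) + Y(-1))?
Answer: 9470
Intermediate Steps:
v = -101
A = 381 (A = 6 - (30*(-14) + 45) = 6 - (-420 + 45) = 6 - 1*(-375) = 6 + 375 = 381)
A + (v*(-90) + Y(-1)) = 381 + (-101*(-90) - 1) = 381 + (9090 - 1) = 381 + 9089 = 9470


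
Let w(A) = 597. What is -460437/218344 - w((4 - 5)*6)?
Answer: -130811805/218344 ≈ -599.11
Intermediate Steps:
-460437/218344 - w((4 - 5)*6) = -460437/218344 - 1*597 = -460437*1/218344 - 597 = -460437/218344 - 597 = -130811805/218344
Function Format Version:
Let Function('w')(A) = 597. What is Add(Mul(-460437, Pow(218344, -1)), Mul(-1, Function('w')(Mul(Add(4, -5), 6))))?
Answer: Rational(-130811805, 218344) ≈ -599.11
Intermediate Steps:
Add(Mul(-460437, Pow(218344, -1)), Mul(-1, Function('w')(Mul(Add(4, -5), 6)))) = Add(Mul(-460437, Pow(218344, -1)), Mul(-1, 597)) = Add(Mul(-460437, Rational(1, 218344)), -597) = Add(Rational(-460437, 218344), -597) = Rational(-130811805, 218344)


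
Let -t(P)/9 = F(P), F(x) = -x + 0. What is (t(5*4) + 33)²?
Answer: 45369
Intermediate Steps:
F(x) = -x
t(P) = 9*P (t(P) = -(-9)*P = 9*P)
(t(5*4) + 33)² = (9*(5*4) + 33)² = (9*20 + 33)² = (180 + 33)² = 213² = 45369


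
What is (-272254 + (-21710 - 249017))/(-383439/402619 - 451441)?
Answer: 31230638177/25965586774 ≈ 1.2028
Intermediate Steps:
(-272254 + (-21710 - 249017))/(-383439/402619 - 451441) = (-272254 - 270727)/(-383439*1/402619 - 451441) = -542981/(-54777/57517 - 451441) = -542981/(-25965586774/57517) = -542981*(-57517/25965586774) = 31230638177/25965586774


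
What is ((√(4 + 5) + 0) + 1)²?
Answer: 16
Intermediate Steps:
((√(4 + 5) + 0) + 1)² = ((√9 + 0) + 1)² = ((3 + 0) + 1)² = (3 + 1)² = 4² = 16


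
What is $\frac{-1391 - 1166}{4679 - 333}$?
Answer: $- \frac{2557}{4346} \approx -0.58836$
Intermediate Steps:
$\frac{-1391 - 1166}{4679 - 333} = - \frac{2557}{4346}$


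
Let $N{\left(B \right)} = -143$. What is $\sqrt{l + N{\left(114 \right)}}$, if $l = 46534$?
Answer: $\sqrt{46391} \approx 215.39$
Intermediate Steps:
$\sqrt{l + N{\left(114 \right)}} = \sqrt{46534 - 143} = \sqrt{46391}$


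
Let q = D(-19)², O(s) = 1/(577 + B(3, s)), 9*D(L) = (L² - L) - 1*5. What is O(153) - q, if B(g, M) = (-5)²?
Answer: -9406241/5418 ≈ -1736.1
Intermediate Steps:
B(g, M) = 25
D(L) = -5/9 - L/9 + L²/9 (D(L) = ((L² - L) - 1*5)/9 = ((L² - L) - 5)/9 = (-5 + L² - L)/9 = -5/9 - L/9 + L²/9)
O(s) = 1/602 (O(s) = 1/(577 + 25) = 1/602)
q = 15625/9 (q = (-5/9 - ⅑*(-19) + (⅑)*(-19)²)² = (-5/9 + 19/9 + (⅑)*361)² = (-5/9 + 19/9 + 361/9)² = (125/3)² = 15625/9 ≈ 1736.1)
O(153) - q = 1/602 - 1*15625/9 = 1/602 - 15625/9 = -9406241/5418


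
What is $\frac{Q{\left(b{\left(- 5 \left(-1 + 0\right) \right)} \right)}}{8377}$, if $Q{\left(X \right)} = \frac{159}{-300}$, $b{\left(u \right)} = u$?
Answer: $- \frac{53}{837700} \approx -6.3268 \cdot 10^{-5}$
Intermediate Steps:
$Q{\left(X \right)} = - \frac{53}{100}$ ($Q{\left(X \right)} = 159 \left(- \frac{1}{300}\right) = - \frac{53}{100}$)
$\frac{Q{\left(b{\left(- 5 \left(-1 + 0\right) \right)} \right)}}{8377} = - \frac{53}{100 \cdot 8377} = \left(- \frac{53}{100}\right) \frac{1}{8377} = - \frac{53}{837700}$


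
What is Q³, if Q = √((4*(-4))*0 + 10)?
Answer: 10*√10 ≈ 31.623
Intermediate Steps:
Q = √10 (Q = √(-16*0 + 10) = √(0 + 10) = √10 ≈ 3.1623)
Q³ = (√10)³ = 10*√10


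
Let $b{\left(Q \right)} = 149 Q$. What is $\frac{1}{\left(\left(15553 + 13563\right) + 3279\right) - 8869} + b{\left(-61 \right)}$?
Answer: $- \frac{213827813}{23526} \approx -9089.0$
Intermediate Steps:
$\frac{1}{\left(\left(15553 + 13563\right) + 3279\right) - 8869} + b{\left(-61 \right)} = \frac{1}{\left(\left(15553 + 13563\right) + 3279\right) - 8869} + 149 \left(-61\right) = \frac{1}{\left(29116 + 3279\right) - 8869} - 9089 = \frac{1}{32395 - 8869} - 9089 = \frac{1}{23526} - 9089 = - \frac{213827813}{23526}$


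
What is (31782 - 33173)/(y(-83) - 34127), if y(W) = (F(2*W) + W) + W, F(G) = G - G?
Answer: 1391/34293 ≈ 0.040562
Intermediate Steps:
F(G) = 0
y(W) = 2*W (y(W) = (0 + W) + W = W + W = 2*W)
(31782 - 33173)/(y(-83) - 34127) = (31782 - 33173)/(2*(-83) - 34127) = -1391/(-166 - 34127) = -1391/(-34293) = -1391*(-1/34293) = 1391/34293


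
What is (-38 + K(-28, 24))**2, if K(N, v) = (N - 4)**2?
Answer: 972196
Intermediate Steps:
K(N, v) = (-4 + N)**2
(-38 + K(-28, 24))**2 = (-38 + (-4 - 28)**2)**2 = (-38 + (-32)**2)**2 = (-38 + 1024)**2 = 986**2 = 972196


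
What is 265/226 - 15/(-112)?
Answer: 16535/12656 ≈ 1.3065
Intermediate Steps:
265/226 - 15/(-112) = 265*(1/226) - 15*(-1/112) = 265/226 + 15/112 = 16535/12656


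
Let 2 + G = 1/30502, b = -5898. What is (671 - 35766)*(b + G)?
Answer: 6315759335905/30502 ≈ 2.0706e+8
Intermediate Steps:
G = -61003/30502 (G = -2 + 1/30502 = -61003/30502 ≈ -2.0000)
(671 - 35766)*(b + G) = (671 - 35766)*(-5898 - 61003/30502) = -35095*(-179961799/30502) = 6315759335905/30502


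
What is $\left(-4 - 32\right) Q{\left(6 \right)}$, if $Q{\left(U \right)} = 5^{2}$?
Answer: $-900$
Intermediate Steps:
$Q{\left(U \right)} = 25$
$\left(-4 - 32\right) Q{\left(6 \right)} = \left(-4 - 32\right) 25 = \left(-36\right) 25 = -900$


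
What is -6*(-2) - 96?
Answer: -84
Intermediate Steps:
-6*(-2) - 96 = -3*(-4) - 96 = 12 - 96 = -84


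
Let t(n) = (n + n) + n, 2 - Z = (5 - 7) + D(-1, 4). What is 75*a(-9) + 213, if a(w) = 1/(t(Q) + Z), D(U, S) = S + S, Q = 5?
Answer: 2418/11 ≈ 219.82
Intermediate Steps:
D(U, S) = 2*S
Z = -4 (Z = 2 - ((5 - 7) + 2*4) = 2 - (-2 + 8) = 2 - 1*6 = 2 - 6 = -4)
t(n) = 3*n (t(n) = 2*n + n = 3*n)
a(w) = 1/11 (a(w) = 1/(3*5 - 4) = 1/(15 - 4) = 1/11)
75*a(-9) + 213 = 75*(1/11) + 213 = 75/11 + 213 = 2418/11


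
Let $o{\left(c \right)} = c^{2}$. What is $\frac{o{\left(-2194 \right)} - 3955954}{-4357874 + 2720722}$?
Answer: $- \frac{428841}{818576} \approx -0.52389$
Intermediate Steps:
$\frac{o{\left(-2194 \right)} - 3955954}{-4357874 + 2720722} = \frac{\left(-2194\right)^{2} - 3955954}{-4357874 + 2720722} = \frac{4813636 - 3955954}{-1637152} = 857682 \left(- \frac{1}{1637152}\right) = - \frac{428841}{818576}$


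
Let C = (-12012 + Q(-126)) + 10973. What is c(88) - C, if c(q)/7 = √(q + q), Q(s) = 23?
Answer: 1016 + 28*√11 ≈ 1108.9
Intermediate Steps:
c(q) = 7*√2*√q (c(q) = 7*√(q + q) = 7*√(2*q) = 7*(√2*√q) = 7*√2*√q)
C = -1016 (C = (-12012 + 23) + 10973 = -11989 + 10973 = -1016)
c(88) - C = 7*√2*√88 - 1*(-1016) = 7*√2*(2*√22) + 1016 = 28*√11 + 1016 = 1016 + 28*√11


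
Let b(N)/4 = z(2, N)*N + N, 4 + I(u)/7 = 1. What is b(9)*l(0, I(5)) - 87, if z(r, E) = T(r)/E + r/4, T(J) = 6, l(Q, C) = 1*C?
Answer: -1725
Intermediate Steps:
I(u) = -21 (I(u) = -28 + 7*1 = -28 + 7 = -21)
l(Q, C) = C
z(r, E) = 6/E + r/4
b(N) = 4*N + 4*N*(½ + 6/N) (b(N) = 4*((6/N + (¼)*2)*N + N) = 4*((6/N + ½)*N + N) = 4*((½ + 6/N)*N + N) = 4*(N*(½ + 6/N) + N) = 4*(N + N*(½ + 6/N)) = 4*N + 4*N*(½ + 6/N))
b(9)*l(0, I(5)) - 87 = (24 + 6*9)*(-21) - 87 = (24 + 54)*(-21) - 87 = 78*(-21) - 87 = -1638 - 87 = -1725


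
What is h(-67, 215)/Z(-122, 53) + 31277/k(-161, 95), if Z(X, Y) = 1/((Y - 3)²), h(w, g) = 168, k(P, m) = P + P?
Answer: 135208723/322 ≈ 4.1990e+5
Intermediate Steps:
k(P, m) = 2*P
Z(X, Y) = (-3 + Y)⁻² (Z(X, Y) = 1/((-3 + Y)²) = (-3 + Y)⁻²)
h(-67, 215)/Z(-122, 53) + 31277/k(-161, 95) = 168/((-3 + 53)⁻²) + 31277/((2*(-161))) = 168/(50⁻²) + 31277/(-322) = 168/(1/2500) + 31277*(-1/322) = 168*2500 - 31277/322 = 420000 - 31277/322 = 135208723/322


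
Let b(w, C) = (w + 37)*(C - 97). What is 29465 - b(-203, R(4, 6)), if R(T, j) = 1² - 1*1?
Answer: 13363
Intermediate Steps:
R(T, j) = 0 (R(T, j) = 1 - 1 = 0)
b(w, C) = (-97 + C)*(37 + w) (b(w, C) = (37 + w)*(-97 + C) = (-97 + C)*(37 + w))
29465 - b(-203, R(4, 6)) = 29465 - (-3589 - 97*(-203) + 37*0 + 0*(-203)) = 29465 - (-3589 + 19691 + 0 + 0) = 29465 - 1*16102 = 29465 - 16102 = 13363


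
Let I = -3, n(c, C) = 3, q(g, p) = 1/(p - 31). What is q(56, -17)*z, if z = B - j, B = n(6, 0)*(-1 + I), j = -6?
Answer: ⅛ ≈ 0.12500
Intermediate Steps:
q(g, p) = 1/(-31 + p)
B = -12 (B = 3*(-1 - 3) = 3*(-4) = -12)
z = -6 (z = -12 - 1*(-6) = -12 + 6 = -6)
q(56, -17)*z = -6/(-31 - 17) = -6/(-48) = -1/48*(-6) = ⅛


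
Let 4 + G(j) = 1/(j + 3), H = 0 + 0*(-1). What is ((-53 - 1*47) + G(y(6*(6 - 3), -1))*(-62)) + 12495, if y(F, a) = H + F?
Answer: 265441/21 ≈ 12640.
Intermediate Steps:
H = 0 (H = 0 + 0 = 0)
y(F, a) = F (y(F, a) = 0 + F = F)
G(j) = -4 + 1/(3 + j) (G(j) = -4 + 1/(j + 3) = -4 + 1/(3 + j))
((-53 - 1*47) + G(y(6*(6 - 3), -1))*(-62)) + 12495 = ((-53 - 1*47) + ((-11 - 24*(6 - 3))/(3 + 6*(6 - 3)))*(-62)) + 12495 = ((-53 - 47) + ((-11 - 24*3)/(3 + 6*3))*(-62)) + 12495 = (-100 + ((-11 - 4*18)/(3 + 18))*(-62)) + 12495 = (-100 + ((-11 - 72)/21)*(-62)) + 12495 = (-100 + ((1/21)*(-83))*(-62)) + 12495 = (-100 - 83/21*(-62)) + 12495 = (-100 + 5146/21) + 12495 = 3046/21 + 12495 = 265441/21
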